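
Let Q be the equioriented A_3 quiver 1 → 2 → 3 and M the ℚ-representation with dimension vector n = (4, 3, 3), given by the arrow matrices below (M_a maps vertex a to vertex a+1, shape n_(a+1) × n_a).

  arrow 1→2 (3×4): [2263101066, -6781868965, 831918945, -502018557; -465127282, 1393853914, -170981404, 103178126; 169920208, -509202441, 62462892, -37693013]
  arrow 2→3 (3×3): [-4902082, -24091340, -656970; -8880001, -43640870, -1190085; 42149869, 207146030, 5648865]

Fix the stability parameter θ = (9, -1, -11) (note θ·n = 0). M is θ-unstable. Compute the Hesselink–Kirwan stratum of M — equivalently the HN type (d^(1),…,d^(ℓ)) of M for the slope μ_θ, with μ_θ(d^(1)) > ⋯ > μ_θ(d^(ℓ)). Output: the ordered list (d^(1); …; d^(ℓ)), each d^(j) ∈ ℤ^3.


Via rank(M_{q-1}∘⋯∘M_p): M ≅ I[1,1], I[1,2]^2, I[1,3], I[3,3]^2.
μ_θ-semistable layers: μ^(1)=9; μ^(2)=4; μ^(3)=-1; μ^(4)=-11

((1, 0, 0); (2, 2, 0); (1, 1, 1); (0, 0, 2))


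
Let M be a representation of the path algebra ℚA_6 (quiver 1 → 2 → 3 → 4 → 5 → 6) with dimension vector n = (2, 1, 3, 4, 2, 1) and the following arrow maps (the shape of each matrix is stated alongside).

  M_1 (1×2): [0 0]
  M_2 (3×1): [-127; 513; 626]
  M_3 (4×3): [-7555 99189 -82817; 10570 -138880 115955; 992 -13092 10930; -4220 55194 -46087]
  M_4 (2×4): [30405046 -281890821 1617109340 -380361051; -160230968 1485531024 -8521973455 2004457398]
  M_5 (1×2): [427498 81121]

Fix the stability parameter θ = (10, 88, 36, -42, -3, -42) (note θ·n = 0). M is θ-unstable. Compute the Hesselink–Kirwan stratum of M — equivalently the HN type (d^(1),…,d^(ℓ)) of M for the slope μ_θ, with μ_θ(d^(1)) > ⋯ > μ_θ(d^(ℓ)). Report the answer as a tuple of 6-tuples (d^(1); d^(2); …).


Barcode: M ≅ I[1,1]^2, I[2,3], I[3,4]^2, I[4,5], I[4,6]. HN layers by μ_θ (5 steps, strictly decreasing):
  μ^(1)=62; μ^(2)=10; μ^(3)=-3; μ^(4)=-45/2; μ^(5)=-42

((0, 1, 1, 0, 0, 0); (2, 0, 0, 0, 0, 0); (0, 0, 2, 2, 1, 0); (0, 0, 0, 0, 1, 1); (0, 0, 0, 2, 0, 0))


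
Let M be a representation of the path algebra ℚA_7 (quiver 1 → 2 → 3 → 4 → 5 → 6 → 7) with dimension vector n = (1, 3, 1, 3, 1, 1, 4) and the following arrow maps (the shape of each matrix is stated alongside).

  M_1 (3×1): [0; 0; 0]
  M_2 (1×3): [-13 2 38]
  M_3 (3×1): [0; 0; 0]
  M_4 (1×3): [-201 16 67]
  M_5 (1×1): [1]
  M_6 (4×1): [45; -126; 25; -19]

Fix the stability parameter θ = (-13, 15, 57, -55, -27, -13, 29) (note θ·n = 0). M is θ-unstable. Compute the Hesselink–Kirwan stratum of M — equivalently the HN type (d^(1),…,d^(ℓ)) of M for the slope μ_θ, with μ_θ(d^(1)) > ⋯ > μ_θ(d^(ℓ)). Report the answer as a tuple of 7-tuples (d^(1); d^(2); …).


Interval decomposition of M: I[1,1], I[2,2]^2, I[2,3], I[4,4]^2, I[4,7], I[7,7]^3.
HN type (ℓ=6): μ^(1)=57; μ^(2)=29; μ^(3)=15; μ^(4)=-13; μ^(5)=-27; μ^(6)=-55

((0, 0, 1, 0, 0, 0, 0); (0, 0, 0, 0, 0, 0, 4); (0, 3, 0, 0, 0, 0, 0); (1, 0, 0, 0, 0, 1, 0); (0, 0, 0, 0, 1, 0, 0); (0, 0, 0, 3, 0, 0, 0))


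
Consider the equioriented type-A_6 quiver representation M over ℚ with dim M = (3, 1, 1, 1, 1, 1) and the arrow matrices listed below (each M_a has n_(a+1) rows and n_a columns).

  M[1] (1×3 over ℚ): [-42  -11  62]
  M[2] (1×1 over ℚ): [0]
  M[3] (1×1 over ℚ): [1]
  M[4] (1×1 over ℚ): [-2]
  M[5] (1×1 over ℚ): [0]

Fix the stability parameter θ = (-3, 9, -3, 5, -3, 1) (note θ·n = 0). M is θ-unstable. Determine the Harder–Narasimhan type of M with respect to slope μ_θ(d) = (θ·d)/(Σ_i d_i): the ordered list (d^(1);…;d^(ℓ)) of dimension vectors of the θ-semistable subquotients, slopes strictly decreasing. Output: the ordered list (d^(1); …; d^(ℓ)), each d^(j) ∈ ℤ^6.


Interval decomposition of M: I[1,1]^2, I[1,2], I[3,5], I[6,6].
HN type (ℓ=3): μ^(1)=9; μ^(2)=1; μ^(3)=-3

((0, 1, 0, 0, 0, 0); (0, 0, 0, 1, 1, 1); (3, 0, 1, 0, 0, 0))


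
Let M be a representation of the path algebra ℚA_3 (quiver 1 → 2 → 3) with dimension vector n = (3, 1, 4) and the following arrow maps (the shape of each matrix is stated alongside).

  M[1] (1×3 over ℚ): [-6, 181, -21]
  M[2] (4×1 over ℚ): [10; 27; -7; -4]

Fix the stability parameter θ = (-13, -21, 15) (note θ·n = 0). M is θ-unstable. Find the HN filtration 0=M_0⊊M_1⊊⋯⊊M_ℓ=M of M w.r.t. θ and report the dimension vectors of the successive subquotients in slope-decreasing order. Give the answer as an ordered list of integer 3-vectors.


Interval decomposition of M: I[1,1]^2, I[1,3], I[3,3]^3.
HN type (ℓ=3): μ^(1)=15; μ^(2)=-13; μ^(3)=-17

((0, 0, 4); (2, 0, 0); (1, 1, 0))


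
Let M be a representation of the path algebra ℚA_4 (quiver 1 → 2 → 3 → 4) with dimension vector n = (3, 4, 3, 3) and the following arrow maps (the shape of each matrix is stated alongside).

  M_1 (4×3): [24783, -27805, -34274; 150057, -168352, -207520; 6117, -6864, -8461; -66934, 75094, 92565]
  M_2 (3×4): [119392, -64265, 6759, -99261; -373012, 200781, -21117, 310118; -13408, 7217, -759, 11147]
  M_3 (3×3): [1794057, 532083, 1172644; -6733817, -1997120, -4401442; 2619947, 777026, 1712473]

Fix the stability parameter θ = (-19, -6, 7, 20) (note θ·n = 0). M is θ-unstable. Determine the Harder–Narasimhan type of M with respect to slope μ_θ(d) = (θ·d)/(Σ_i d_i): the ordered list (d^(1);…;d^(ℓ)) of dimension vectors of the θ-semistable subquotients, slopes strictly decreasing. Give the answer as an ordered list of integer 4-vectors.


Via rank(M_{q-1}∘⋯∘M_p): M ≅ I[1,4]^3, I[2,2].
μ_θ-semistable layers: μ^(1)=20; μ^(2)=7; μ^(3)=-6; μ^(4)=-19

((0, 0, 0, 3); (0, 0, 3, 0); (0, 4, 0, 0); (3, 0, 0, 0))


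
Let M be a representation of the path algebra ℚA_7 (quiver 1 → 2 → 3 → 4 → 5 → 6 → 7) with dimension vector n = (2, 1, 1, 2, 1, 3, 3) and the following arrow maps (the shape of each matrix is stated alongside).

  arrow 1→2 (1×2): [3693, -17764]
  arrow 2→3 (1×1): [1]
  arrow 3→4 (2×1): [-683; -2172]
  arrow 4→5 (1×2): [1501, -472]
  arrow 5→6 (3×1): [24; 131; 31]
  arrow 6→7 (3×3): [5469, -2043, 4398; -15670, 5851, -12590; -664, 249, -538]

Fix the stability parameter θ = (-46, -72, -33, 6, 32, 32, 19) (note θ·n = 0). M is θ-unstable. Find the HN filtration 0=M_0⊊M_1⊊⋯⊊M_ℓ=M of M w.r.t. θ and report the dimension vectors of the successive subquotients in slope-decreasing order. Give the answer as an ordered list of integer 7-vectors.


Barcode: M ≅ I[1,1], I[1,7], I[4,4], I[6,6], I[6,7], I[7,7]. HN layers by μ_θ (8 steps, strictly decreasing):
  μ^(1)=32; μ^(2)=83/3; μ^(3)=51/2; μ^(4)=19; μ^(5)=6; μ^(6)=-33; μ^(7)=-46; μ^(8)=-59

((0, 0, 0, 0, 0, 1, 0); (0, 0, 0, 0, 1, 1, 1); (0, 0, 0, 0, 0, 1, 1); (0, 0, 0, 0, 0, 0, 1); (0, 0, 0, 2, 0, 0, 0); (0, 0, 1, 0, 0, 0, 0); (1, 0, 0, 0, 0, 0, 0); (1, 1, 0, 0, 0, 0, 0))


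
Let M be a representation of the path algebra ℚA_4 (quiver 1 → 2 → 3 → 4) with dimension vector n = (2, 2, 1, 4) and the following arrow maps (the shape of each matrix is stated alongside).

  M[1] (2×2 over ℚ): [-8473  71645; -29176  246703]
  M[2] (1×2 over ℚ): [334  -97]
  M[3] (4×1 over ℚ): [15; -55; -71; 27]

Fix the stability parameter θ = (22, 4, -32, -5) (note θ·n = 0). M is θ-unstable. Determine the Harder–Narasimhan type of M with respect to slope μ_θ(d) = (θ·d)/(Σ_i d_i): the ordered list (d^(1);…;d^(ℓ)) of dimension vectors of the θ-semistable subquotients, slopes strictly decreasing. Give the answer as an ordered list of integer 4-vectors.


Interval decomposition of M: I[1,2], I[1,4], I[4,4]^3.
HN type (ℓ=3): μ^(1)=13; μ^(2)=-11/4; μ^(3)=-5

((1, 1, 0, 0); (1, 1, 1, 1); (0, 0, 0, 3))


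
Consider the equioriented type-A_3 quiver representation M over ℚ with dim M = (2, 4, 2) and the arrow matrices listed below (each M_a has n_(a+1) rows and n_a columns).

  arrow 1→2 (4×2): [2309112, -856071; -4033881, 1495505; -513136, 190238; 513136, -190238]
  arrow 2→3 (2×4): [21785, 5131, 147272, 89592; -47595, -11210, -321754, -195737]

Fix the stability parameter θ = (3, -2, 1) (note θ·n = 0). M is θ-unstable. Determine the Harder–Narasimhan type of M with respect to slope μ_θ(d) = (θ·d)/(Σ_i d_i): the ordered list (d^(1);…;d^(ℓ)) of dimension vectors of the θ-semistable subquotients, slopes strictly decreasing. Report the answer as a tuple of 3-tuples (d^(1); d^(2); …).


Interval decomposition of M: I[1,3]^2, I[2,2]^2.
HN type (ℓ=3): μ^(1)=1; μ^(2)=1/2; μ^(3)=-2

((0, 0, 2); (2, 2, 0); (0, 2, 0))


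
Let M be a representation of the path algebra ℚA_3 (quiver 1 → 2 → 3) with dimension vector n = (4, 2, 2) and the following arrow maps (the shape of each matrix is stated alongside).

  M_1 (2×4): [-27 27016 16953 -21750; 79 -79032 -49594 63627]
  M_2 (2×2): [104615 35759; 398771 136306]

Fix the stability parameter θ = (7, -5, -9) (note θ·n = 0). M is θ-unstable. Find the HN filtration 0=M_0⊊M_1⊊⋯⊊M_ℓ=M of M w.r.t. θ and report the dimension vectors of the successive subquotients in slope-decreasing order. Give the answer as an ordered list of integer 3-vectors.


Via rank(M_{q-1}∘⋯∘M_p): M ≅ I[1,1]^2, I[1,3]^2.
μ_θ-semistable layers: μ^(1)=7; μ^(2)=-7/3

((2, 0, 0); (2, 2, 2))


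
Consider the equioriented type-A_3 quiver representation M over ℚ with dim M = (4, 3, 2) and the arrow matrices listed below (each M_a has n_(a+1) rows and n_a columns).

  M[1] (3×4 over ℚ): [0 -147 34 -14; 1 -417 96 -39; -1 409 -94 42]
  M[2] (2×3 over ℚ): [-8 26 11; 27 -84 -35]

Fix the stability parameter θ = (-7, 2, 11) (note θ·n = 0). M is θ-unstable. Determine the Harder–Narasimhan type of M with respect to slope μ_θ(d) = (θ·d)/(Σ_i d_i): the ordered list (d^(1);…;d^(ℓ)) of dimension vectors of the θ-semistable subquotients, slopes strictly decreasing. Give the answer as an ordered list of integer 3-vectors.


Via rank(M_{q-1}∘⋯∘M_p): M ≅ I[1,1], I[1,2], I[1,3]^2.
μ_θ-semistable layers: μ^(1)=11; μ^(2)=2; μ^(3)=-7

((0, 0, 2); (0, 3, 0); (4, 0, 0))


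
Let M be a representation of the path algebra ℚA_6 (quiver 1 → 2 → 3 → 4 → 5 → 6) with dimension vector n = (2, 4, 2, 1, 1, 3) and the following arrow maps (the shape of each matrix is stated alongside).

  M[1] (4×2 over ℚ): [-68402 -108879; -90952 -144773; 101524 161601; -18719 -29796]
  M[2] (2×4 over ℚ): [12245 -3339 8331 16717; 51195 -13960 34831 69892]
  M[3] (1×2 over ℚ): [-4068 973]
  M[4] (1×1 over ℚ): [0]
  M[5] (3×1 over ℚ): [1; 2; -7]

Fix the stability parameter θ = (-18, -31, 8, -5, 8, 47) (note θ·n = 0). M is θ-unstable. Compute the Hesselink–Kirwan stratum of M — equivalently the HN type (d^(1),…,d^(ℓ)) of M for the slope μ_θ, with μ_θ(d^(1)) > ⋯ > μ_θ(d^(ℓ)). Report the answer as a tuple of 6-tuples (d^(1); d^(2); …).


Barcode: M ≅ I[1,2], I[1,4], I[2,2], I[2,3], I[5,6], I[6,6]^2. HN layers by μ_θ (5 steps, strictly decreasing):
  μ^(1)=47; μ^(2)=8; μ^(3)=3/2; μ^(4)=-49/2; μ^(5)=-31

((0, 0, 0, 0, 0, 3); (0, 0, 1, 0, 1, 0); (0, 0, 1, 1, 0, 0); (2, 2, 0, 0, 0, 0); (0, 2, 0, 0, 0, 0))


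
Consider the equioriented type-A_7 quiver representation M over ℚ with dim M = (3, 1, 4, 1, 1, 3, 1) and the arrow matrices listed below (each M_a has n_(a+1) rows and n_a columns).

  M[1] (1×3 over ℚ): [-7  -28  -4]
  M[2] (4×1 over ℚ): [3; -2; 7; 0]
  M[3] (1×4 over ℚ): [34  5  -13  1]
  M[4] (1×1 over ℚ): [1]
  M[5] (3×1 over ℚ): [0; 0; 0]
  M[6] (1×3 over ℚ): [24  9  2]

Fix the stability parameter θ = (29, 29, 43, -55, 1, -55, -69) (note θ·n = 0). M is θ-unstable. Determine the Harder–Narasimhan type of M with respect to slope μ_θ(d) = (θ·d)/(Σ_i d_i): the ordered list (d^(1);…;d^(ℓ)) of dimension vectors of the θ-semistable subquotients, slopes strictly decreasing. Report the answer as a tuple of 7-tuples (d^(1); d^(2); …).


Interval decomposition of M: I[1,1]^2, I[1,5], I[3,3]^3, I[6,6]^2, I[6,7].
HN type (ℓ=5): μ^(1)=43; μ^(2)=29; μ^(3)=47/5; μ^(4)=-55; μ^(5)=-62

((0, 0, 3, 0, 0, 0, 0); (2, 0, 0, 0, 0, 0, 0); (1, 1, 1, 1, 1, 0, 0); (0, 0, 0, 0, 0, 2, 0); (0, 0, 0, 0, 0, 1, 1))


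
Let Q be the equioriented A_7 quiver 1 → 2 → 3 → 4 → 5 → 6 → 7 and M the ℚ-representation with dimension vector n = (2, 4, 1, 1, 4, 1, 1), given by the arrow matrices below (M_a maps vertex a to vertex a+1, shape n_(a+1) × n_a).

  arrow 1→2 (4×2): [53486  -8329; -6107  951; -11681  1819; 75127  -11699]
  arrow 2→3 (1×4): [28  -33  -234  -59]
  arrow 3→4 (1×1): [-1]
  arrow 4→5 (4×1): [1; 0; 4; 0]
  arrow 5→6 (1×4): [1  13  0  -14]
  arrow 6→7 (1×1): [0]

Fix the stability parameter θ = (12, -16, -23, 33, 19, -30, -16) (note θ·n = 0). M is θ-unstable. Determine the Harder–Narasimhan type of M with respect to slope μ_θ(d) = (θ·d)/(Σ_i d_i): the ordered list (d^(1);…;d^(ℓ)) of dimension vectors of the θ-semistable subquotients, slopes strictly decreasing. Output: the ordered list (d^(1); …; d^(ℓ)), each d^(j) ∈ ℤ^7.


Interval decomposition of M: I[1,2]^2, I[2,2], I[2,6], I[5,5]^3, I[7,7].
HN type (ℓ=5): μ^(1)=19; μ^(2)=22/3; μ^(3)=-2; μ^(4)=-16; μ^(5)=-39/2

((0, 0, 0, 0, 3, 0, 0); (0, 0, 0, 1, 1, 1, 0); (2, 2, 0, 0, 0, 0, 0); (0, 1, 0, 0, 0, 0, 1); (0, 1, 1, 0, 0, 0, 0))


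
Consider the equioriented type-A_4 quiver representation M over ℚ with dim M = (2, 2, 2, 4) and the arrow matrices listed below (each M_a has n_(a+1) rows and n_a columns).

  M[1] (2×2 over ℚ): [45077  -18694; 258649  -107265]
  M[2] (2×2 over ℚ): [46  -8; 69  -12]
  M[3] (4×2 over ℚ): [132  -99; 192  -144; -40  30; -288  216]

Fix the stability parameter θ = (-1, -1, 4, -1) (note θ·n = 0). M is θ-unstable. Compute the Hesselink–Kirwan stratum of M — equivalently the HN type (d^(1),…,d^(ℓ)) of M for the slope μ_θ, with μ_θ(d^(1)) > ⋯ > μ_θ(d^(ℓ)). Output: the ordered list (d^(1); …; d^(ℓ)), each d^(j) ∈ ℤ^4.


Via rank(M_{q-1}∘⋯∘M_p): M ≅ I[1,2], I[1,4], I[3,3], I[4,4]^3.
μ_θ-semistable layers: μ^(1)=4; μ^(2)=3/2; μ^(3)=-1

((0, 0, 1, 0); (0, 0, 1, 1); (2, 2, 0, 3))


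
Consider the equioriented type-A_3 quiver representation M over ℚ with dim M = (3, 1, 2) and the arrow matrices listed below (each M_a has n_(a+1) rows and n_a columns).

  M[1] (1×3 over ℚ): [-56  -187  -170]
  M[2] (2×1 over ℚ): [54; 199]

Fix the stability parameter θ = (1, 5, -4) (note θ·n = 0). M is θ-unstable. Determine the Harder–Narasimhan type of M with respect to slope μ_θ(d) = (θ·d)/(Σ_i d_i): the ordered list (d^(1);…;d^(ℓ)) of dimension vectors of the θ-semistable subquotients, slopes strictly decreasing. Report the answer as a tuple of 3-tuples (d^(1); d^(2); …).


Via rank(M_{q-1}∘⋯∘M_p): M ≅ I[1,1]^2, I[1,3], I[3,3].
μ_θ-semistable layers: μ^(1)=1; μ^(2)=2/3; μ^(3)=-4

((2, 0, 0); (1, 1, 1); (0, 0, 1))


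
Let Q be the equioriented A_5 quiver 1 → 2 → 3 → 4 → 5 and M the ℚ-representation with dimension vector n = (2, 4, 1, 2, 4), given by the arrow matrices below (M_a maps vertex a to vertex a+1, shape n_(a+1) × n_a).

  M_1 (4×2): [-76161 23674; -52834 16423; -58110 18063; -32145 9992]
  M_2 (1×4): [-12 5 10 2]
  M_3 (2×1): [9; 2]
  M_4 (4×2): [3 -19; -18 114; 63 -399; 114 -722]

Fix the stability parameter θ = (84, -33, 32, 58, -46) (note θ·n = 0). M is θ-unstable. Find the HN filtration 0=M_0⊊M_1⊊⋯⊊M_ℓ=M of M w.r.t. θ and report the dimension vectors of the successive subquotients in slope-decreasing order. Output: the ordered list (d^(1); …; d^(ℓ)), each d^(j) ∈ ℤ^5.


Barcode: M ≅ I[1,2], I[1,5], I[2,2]^2, I[4,4], I[5,5]^3. HN layers by μ_θ (5 steps, strictly decreasing):
  μ^(1)=58; μ^(2)=51/2; μ^(3)=19; μ^(4)=-33; μ^(5)=-46

((0, 0, 0, 1, 0); (1, 1, 0, 0, 0); (1, 1, 1, 1, 1); (0, 2, 0, 0, 0); (0, 0, 0, 0, 3))


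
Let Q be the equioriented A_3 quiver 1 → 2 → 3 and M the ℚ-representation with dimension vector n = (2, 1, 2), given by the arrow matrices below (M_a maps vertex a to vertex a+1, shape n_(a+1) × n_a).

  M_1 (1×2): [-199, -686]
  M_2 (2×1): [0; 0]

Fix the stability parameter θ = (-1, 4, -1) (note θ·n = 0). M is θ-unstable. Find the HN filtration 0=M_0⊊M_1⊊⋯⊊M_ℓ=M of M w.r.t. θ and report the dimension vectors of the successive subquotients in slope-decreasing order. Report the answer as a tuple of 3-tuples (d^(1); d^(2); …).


Barcode: M ≅ I[1,1], I[1,2], I[3,3]^2. HN layers by μ_θ (2 steps, strictly decreasing):
  μ^(1)=4; μ^(2)=-1

((0, 1, 0); (2, 0, 2))


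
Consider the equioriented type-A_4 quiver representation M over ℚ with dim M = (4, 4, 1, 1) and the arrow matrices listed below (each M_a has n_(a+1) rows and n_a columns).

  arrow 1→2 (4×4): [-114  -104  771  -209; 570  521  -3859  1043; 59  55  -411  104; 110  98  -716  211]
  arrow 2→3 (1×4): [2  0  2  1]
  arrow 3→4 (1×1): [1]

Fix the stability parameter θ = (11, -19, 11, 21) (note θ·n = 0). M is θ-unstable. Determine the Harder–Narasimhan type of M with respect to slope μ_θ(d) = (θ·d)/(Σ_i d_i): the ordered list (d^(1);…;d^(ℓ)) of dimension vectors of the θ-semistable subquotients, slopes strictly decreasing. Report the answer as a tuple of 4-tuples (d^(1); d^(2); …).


Interval decomposition of M: I[1,2]^3, I[1,4].
HN type (ℓ=3): μ^(1)=21; μ^(2)=11; μ^(3)=-4

((0, 0, 0, 1); (0, 0, 1, 0); (4, 4, 0, 0))


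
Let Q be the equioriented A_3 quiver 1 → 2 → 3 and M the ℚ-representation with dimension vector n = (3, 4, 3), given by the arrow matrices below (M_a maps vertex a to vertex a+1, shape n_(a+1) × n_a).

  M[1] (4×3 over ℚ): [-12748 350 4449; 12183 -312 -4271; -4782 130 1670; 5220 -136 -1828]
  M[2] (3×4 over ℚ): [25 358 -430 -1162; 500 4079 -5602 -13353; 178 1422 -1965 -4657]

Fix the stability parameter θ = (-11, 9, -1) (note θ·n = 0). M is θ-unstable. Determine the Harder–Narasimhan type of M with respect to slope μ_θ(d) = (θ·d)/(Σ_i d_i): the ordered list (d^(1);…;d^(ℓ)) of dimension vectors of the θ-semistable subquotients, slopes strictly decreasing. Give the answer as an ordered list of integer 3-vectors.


Interval decomposition of M: I[1,3]^3, I[2,2].
HN type (ℓ=3): μ^(1)=9; μ^(2)=4; μ^(3)=-11

((0, 1, 0); (0, 3, 3); (3, 0, 0))


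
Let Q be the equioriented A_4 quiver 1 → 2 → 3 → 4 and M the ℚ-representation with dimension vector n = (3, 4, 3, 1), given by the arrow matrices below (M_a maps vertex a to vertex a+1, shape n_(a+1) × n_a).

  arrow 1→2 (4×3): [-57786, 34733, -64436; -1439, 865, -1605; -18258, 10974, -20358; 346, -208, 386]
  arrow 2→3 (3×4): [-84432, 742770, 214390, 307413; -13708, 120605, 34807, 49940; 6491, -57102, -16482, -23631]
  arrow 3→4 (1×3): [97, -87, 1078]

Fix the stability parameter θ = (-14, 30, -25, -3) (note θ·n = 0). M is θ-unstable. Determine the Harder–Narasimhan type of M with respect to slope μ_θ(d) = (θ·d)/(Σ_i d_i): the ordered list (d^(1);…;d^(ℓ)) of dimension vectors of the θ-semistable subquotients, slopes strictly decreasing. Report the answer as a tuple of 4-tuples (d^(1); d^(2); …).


Barcode: M ≅ I[1,1], I[1,3], I[1,4], I[2,2], I[2,3]. HN layers by μ_θ (4 steps, strictly decreasing):
  μ^(1)=30; μ^(2)=5/2; μ^(3)=2/3; μ^(4)=-14

((0, 1, 0, 0); (0, 2, 2, 0); (0, 1, 1, 1); (3, 0, 0, 0))


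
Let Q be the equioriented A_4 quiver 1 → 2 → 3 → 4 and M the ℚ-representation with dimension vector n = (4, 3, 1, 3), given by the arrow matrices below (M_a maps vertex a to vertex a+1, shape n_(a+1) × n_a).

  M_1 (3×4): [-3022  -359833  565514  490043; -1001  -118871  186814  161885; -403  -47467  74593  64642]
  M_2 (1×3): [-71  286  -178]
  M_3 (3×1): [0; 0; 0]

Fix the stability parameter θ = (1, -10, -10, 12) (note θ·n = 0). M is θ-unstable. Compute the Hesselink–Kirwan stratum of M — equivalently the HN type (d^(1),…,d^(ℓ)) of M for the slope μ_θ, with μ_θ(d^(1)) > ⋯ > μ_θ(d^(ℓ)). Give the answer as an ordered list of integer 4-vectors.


Barcode: M ≅ I[1,1], I[1,2]^2, I[1,3], I[4,4]^3. HN layers by μ_θ (4 steps, strictly decreasing):
  μ^(1)=12; μ^(2)=1; μ^(3)=-9/2; μ^(4)=-19/3

((0, 0, 0, 3); (1, 0, 0, 0); (2, 2, 0, 0); (1, 1, 1, 0))


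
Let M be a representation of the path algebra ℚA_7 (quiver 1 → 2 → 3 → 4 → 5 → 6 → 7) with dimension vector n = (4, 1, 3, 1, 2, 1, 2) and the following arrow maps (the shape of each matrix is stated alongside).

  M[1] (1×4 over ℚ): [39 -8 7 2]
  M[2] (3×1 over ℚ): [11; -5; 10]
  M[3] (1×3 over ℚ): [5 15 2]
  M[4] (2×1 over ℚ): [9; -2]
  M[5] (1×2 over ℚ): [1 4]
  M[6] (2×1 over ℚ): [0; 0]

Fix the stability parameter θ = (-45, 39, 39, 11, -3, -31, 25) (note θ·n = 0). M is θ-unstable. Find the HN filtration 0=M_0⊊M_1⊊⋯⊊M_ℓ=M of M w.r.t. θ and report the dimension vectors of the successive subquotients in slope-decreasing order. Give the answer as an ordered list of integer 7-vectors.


Barcode: M ≅ I[1,1]^3, I[1,3], I[3,3], I[3,6], I[5,5], I[7,7]^2. HN layers by μ_θ (5 steps, strictly decreasing):
  μ^(1)=39; μ^(2)=25; μ^(3)=4; μ^(4)=-3; μ^(5)=-45

((0, 1, 2, 0, 0, 0, 0); (0, 0, 0, 0, 0, 0, 2); (0, 0, 1, 1, 1, 1, 0); (0, 0, 0, 0, 1, 0, 0); (4, 0, 0, 0, 0, 0, 0))


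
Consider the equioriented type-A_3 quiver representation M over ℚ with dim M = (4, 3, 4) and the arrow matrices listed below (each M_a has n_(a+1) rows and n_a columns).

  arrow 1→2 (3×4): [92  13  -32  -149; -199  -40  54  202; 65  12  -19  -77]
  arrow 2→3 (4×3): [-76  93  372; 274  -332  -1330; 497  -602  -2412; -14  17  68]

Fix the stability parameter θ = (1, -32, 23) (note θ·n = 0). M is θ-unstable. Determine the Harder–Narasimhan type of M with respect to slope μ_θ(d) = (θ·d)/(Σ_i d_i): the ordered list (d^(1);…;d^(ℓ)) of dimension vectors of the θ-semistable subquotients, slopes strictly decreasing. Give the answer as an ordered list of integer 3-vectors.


Barcode: M ≅ I[1,1], I[1,3]^3, I[3,3]. HN layers by μ_θ (3 steps, strictly decreasing):
  μ^(1)=23; μ^(2)=1; μ^(3)=-31/2

((0, 0, 4); (1, 0, 0); (3, 3, 0))


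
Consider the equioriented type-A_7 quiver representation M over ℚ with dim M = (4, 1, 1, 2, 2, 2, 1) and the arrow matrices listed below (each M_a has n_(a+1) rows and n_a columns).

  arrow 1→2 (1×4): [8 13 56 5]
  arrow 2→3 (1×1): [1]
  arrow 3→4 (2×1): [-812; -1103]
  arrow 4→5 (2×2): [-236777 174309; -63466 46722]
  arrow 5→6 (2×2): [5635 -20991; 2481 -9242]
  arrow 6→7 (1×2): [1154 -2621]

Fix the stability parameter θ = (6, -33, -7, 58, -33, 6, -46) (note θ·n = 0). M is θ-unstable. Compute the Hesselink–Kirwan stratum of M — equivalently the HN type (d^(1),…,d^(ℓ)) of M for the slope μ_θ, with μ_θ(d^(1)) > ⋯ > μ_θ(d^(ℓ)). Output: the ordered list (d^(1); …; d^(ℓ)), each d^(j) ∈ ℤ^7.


Interval decomposition of M: I[1,1]^3, I[1,7], I[4,4], I[5,6].
HN type (ℓ=6): μ^(1)=58; μ^(2)=6; μ^(3)=-15/4; μ^(4)=-7; μ^(5)=-27/2; μ^(6)=-33

((0, 0, 0, 1, 0, 0, 0); (3, 0, 0, 0, 0, 1, 0); (0, 0, 0, 1, 1, 1, 1); (0, 0, 1, 0, 0, 0, 0); (1, 1, 0, 0, 0, 0, 0); (0, 0, 0, 0, 1, 0, 0))


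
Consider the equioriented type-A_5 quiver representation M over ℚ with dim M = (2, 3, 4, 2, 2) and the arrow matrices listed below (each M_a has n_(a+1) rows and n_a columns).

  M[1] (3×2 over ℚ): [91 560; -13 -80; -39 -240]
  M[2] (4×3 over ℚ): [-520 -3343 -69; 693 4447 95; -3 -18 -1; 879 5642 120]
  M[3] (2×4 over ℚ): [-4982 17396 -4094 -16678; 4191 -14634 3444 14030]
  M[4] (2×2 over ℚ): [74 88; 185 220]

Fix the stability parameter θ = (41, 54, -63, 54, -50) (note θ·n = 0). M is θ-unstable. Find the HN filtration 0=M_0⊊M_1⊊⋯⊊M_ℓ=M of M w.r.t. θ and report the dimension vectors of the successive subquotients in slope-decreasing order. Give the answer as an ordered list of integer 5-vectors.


Barcode: M ≅ I[1,1], I[1,5], I[2,3], I[2,4], I[3,3], I[5,5]. HN layers by μ_θ (6 steps, strictly decreasing):
  μ^(1)=54; μ^(2)=41; μ^(3)=36/5; μ^(4)=-9/2; μ^(5)=-50; μ^(6)=-63

((0, 0, 0, 1, 0); (1, 0, 0, 0, 0); (1, 1, 1, 1, 1); (0, 2, 2, 0, 0); (0, 0, 0, 0, 1); (0, 0, 1, 0, 0))


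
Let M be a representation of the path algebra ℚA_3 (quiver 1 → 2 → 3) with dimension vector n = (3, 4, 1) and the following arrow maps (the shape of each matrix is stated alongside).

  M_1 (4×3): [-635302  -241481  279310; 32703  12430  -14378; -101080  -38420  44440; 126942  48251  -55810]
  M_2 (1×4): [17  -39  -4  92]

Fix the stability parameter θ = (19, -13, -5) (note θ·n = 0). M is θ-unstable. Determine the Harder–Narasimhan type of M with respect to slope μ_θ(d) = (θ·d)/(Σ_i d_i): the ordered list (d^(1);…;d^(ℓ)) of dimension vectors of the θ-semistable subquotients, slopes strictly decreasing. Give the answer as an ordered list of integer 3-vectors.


Via rank(M_{q-1}∘⋯∘M_p): M ≅ I[1,1], I[1,2], I[1,3], I[2,2]^2.
μ_θ-semistable layers: μ^(1)=19; μ^(2)=3; μ^(3)=1/3; μ^(4)=-13

((1, 0, 0); (1, 1, 0); (1, 1, 1); (0, 2, 0))


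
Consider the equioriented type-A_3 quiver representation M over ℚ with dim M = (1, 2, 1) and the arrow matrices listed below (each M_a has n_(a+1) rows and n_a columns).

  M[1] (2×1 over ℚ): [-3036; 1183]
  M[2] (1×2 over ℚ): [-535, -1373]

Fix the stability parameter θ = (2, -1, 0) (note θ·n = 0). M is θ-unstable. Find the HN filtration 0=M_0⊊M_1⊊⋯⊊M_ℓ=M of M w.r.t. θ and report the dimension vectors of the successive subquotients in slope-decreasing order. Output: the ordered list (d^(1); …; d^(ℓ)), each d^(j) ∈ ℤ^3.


Via rank(M_{q-1}∘⋯∘M_p): M ≅ I[1,3], I[2,2].
μ_θ-semistable layers: μ^(1)=1/3; μ^(2)=-1

((1, 1, 1); (0, 1, 0))


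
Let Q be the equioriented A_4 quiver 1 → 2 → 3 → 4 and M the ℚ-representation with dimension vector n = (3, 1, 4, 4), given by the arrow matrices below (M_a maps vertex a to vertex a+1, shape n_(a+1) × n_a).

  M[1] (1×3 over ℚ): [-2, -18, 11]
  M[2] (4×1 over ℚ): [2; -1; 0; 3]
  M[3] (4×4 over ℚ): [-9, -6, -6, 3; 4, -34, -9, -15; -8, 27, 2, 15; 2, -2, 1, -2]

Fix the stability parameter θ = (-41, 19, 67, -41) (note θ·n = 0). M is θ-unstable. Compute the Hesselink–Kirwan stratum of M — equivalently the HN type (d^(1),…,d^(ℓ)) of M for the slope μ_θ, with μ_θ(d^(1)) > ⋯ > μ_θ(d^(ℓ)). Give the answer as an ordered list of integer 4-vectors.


Interval decomposition of M: I[1,1]^2, I[1,4], I[3,4]^3.
HN type (ℓ=3): μ^(1)=15; μ^(2)=13; μ^(3)=-41

((0, 1, 1, 1); (0, 0, 3, 3); (3, 0, 0, 0))


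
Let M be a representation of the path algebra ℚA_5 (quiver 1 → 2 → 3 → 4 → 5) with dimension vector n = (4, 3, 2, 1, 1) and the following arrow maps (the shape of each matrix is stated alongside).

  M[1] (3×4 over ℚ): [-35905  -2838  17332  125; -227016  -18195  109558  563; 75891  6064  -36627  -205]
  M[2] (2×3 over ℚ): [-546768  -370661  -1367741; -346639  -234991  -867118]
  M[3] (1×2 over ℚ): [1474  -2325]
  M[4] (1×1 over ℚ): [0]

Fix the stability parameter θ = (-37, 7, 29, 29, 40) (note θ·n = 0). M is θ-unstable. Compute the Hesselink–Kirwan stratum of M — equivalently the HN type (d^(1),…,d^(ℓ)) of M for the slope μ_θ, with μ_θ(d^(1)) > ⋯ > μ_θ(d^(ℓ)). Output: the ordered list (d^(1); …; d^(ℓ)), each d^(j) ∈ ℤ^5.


Via rank(M_{q-1}∘⋯∘M_p): M ≅ I[1,1], I[1,2], I[1,3], I[1,4], I[5,5].
μ_θ-semistable layers: μ^(1)=40; μ^(2)=29; μ^(3)=7; μ^(4)=-37

((0, 0, 0, 0, 1); (0, 0, 2, 1, 0); (0, 3, 0, 0, 0); (4, 0, 0, 0, 0))


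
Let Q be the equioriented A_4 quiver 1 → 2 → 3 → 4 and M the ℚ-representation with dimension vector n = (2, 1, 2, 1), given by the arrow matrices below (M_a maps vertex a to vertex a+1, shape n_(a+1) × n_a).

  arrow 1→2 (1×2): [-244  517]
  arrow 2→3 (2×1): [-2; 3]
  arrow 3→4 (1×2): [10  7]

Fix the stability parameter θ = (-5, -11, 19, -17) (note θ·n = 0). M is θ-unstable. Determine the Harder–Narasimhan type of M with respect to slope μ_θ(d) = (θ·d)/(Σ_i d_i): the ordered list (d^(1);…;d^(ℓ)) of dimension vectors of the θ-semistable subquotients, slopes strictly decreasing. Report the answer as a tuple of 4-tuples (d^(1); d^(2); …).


Interval decomposition of M: I[1,1], I[1,4], I[3,3].
HN type (ℓ=4): μ^(1)=19; μ^(2)=1; μ^(3)=-5; μ^(4)=-8

((0, 0, 1, 0); (0, 0, 1, 1); (1, 0, 0, 0); (1, 1, 0, 0))


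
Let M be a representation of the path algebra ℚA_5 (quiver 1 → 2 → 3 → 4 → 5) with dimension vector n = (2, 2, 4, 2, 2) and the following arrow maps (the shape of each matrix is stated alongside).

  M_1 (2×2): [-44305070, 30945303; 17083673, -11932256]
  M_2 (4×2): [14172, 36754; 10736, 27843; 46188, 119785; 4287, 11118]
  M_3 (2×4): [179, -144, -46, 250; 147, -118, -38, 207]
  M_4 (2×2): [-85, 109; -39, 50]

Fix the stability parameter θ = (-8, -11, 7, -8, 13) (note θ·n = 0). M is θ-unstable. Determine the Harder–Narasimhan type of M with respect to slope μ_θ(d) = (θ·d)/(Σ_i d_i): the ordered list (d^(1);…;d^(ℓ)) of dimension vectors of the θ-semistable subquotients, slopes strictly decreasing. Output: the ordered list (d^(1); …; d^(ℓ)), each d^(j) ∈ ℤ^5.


Via rank(M_{q-1}∘⋯∘M_p): M ≅ I[1,5]^2, I[3,3]^2.
μ_θ-semistable layers: μ^(1)=13; μ^(2)=7; μ^(3)=-1/2; μ^(4)=-19/2

((0, 0, 0, 0, 2); (0, 0, 2, 0, 0); (0, 0, 2, 2, 0); (2, 2, 0, 0, 0))


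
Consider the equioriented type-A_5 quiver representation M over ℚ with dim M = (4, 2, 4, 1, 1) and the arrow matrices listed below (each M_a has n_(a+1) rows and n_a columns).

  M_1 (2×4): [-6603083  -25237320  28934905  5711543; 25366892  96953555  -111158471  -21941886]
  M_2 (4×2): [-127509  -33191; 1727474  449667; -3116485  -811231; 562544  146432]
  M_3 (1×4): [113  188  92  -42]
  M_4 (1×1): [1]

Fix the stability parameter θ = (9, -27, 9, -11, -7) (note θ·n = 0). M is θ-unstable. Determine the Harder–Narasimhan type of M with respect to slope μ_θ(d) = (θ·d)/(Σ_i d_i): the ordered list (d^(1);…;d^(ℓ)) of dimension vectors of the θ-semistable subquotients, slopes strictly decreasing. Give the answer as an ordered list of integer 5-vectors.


Interval decomposition of M: I[1,1]^2, I[1,3], I[1,5], I[3,3]^2.
HN type (ℓ=3): μ^(1)=9; μ^(2)=-3; μ^(3)=-9

((2, 0, 3, 0, 0); (0, 0, 1, 1, 1); (2, 2, 0, 0, 0))


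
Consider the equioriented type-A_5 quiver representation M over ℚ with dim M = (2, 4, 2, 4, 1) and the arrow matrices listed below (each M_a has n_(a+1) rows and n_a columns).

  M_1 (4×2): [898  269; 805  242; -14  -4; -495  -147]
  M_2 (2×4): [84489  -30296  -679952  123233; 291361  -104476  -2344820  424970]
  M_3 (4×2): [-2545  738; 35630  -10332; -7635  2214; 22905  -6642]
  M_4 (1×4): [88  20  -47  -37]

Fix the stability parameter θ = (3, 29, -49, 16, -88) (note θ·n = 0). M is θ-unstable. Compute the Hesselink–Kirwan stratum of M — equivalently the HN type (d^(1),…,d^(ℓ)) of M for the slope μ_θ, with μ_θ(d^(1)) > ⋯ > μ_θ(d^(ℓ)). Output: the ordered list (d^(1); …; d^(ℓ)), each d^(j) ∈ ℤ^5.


Via rank(M_{q-1}∘⋯∘M_p): M ≅ I[1,3], I[1,4], I[2,2]^2, I[4,4]^2, I[4,5].
μ_θ-semistable layers: μ^(1)=29; μ^(2)=16; μ^(3)=-17/3; μ^(4)=-36

((0, 2, 0, 0, 0); (0, 0, 0, 3, 0); (2, 2, 2, 0, 0); (0, 0, 0, 1, 1))


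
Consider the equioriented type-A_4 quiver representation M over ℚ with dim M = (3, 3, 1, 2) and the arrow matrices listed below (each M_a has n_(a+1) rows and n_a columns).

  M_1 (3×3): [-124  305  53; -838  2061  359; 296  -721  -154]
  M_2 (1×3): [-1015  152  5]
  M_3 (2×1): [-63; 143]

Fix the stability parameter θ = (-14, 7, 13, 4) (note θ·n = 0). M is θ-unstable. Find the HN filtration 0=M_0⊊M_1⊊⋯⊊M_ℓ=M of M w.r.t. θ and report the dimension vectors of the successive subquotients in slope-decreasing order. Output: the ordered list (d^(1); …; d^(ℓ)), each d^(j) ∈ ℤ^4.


Via rank(M_{q-1}∘⋯∘M_p): M ≅ I[1,2]^2, I[1,4], I[4,4].
μ_θ-semistable layers: μ^(1)=17/2; μ^(2)=7; μ^(3)=4; μ^(4)=-14

((0, 0, 1, 1); (0, 3, 0, 0); (0, 0, 0, 1); (3, 0, 0, 0))


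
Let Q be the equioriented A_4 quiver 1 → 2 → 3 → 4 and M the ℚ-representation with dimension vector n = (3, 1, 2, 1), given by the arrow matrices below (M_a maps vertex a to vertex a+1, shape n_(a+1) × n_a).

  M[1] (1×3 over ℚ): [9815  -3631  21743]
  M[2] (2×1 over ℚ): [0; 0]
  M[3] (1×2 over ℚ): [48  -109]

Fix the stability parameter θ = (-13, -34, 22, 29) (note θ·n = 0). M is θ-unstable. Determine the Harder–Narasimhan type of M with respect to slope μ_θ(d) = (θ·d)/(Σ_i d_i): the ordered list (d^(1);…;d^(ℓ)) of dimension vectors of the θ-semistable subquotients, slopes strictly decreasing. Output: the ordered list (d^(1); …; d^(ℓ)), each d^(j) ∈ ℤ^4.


Via rank(M_{q-1}∘⋯∘M_p): M ≅ I[1,1]^2, I[1,2], I[3,3], I[3,4].
μ_θ-semistable layers: μ^(1)=29; μ^(2)=22; μ^(3)=-13; μ^(4)=-47/2

((0, 0, 0, 1); (0, 0, 2, 0); (2, 0, 0, 0); (1, 1, 0, 0))


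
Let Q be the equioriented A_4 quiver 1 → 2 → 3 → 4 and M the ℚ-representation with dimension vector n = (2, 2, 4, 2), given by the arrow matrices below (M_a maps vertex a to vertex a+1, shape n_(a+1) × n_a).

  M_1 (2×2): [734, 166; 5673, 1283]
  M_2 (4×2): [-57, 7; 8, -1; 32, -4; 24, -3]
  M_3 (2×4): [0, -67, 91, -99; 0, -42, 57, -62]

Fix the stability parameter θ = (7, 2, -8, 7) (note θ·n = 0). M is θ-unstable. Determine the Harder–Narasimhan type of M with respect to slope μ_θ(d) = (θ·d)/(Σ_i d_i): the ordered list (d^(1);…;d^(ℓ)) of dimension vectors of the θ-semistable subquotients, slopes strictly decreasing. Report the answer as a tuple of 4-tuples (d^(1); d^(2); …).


Barcode: M ≅ I[1,3]^2, I[3,4]^2. HN layers by μ_θ (3 steps, strictly decreasing):
  μ^(1)=7; μ^(2)=1/3; μ^(3)=-8

((0, 0, 0, 2); (2, 2, 2, 0); (0, 0, 2, 0))


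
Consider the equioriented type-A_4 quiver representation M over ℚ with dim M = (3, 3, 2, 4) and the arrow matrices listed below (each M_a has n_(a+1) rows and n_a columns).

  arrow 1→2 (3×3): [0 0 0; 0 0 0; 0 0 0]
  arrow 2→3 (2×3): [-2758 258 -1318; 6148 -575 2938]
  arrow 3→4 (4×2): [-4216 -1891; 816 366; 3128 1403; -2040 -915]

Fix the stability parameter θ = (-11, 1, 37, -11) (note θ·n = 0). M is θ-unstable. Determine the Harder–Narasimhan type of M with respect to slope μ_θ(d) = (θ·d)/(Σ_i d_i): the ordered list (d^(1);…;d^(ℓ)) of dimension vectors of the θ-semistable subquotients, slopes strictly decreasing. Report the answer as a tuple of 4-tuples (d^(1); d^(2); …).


Interval decomposition of M: I[1,1]^3, I[2,2], I[2,3], I[2,4], I[4,4]^3.
HN type (ℓ=4): μ^(1)=37; μ^(2)=13; μ^(3)=1; μ^(4)=-11

((0, 0, 1, 0); (0, 0, 1, 1); (0, 3, 0, 0); (3, 0, 0, 3))


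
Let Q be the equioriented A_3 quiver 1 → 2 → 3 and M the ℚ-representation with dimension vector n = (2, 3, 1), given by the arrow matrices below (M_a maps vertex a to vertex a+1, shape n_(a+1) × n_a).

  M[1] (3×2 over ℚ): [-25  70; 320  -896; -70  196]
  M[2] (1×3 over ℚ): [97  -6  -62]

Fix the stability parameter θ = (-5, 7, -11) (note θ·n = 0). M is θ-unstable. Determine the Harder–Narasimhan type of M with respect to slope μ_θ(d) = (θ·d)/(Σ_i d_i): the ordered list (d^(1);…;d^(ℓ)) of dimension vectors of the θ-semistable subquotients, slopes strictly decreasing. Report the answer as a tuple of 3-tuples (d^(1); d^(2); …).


Via rank(M_{q-1}∘⋯∘M_p): M ≅ I[1,1], I[1,3], I[2,2]^2.
μ_θ-semistable layers: μ^(1)=7; μ^(2)=-2; μ^(3)=-5

((0, 2, 0); (0, 1, 1); (2, 0, 0))


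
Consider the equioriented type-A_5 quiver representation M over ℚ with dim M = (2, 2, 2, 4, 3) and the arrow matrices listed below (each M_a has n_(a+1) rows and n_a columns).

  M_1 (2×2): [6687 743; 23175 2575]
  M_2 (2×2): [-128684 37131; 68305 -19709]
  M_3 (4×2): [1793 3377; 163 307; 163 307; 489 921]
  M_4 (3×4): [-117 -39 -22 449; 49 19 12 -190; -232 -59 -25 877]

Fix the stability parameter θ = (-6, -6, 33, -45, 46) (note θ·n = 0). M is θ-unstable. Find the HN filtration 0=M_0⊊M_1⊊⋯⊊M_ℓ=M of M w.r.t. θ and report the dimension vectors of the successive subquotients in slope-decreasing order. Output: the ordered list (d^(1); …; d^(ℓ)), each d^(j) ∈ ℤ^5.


Interval decomposition of M: I[1,1], I[1,5], I[2,3], I[4,4], I[4,5]^2.
HN type (ℓ=4): μ^(1)=46; μ^(2)=33; μ^(3)=-6; μ^(4)=-45

((0, 0, 0, 0, 3); (0, 0, 1, 0, 0); (2, 2, 1, 1, 0); (0, 0, 0, 3, 0))


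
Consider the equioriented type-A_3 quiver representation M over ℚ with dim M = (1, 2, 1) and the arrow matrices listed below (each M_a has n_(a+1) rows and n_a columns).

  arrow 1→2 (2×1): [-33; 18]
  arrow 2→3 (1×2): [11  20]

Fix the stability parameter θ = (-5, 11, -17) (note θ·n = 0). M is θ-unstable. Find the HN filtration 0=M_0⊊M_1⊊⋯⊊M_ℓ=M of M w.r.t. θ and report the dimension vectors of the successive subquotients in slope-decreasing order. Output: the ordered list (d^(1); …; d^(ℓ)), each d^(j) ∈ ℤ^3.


Barcode: M ≅ I[1,3], I[2,2]. HN layers by μ_θ (3 steps, strictly decreasing):
  μ^(1)=11; μ^(2)=-3; μ^(3)=-5

((0, 1, 0); (0, 1, 1); (1, 0, 0))


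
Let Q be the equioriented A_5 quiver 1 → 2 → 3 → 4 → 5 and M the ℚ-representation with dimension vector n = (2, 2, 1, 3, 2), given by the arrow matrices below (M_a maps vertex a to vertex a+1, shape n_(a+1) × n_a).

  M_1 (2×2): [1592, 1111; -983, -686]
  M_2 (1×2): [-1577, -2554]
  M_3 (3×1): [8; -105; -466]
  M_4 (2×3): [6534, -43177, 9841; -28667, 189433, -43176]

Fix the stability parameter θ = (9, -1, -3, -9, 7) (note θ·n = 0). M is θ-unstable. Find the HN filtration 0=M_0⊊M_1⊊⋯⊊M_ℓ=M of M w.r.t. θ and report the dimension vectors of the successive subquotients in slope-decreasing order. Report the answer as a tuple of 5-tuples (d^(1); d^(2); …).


Interval decomposition of M: I[1,2], I[1,5], I[4,4], I[4,5].
HN type (ℓ=4): μ^(1)=7; μ^(2)=4; μ^(3)=-1; μ^(4)=-9

((0, 0, 0, 0, 2); (1, 1, 0, 0, 0); (1, 1, 1, 1, 0); (0, 0, 0, 2, 0))


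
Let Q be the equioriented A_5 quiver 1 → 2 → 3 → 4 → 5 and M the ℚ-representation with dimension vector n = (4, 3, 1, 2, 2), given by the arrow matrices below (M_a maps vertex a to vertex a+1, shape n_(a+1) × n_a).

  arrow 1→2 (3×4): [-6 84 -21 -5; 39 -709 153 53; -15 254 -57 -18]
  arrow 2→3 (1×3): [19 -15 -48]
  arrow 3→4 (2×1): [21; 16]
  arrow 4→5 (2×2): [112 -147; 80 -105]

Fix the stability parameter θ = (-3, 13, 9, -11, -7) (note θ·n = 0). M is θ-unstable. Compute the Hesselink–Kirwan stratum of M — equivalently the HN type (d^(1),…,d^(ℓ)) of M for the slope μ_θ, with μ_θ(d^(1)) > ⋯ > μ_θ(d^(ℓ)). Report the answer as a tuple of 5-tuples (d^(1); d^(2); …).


Barcode: M ≅ I[1,1], I[1,2]^2, I[1,4], I[4,5], I[5,5]. HN layers by μ_θ (5 steps, strictly decreasing):
  μ^(1)=13; μ^(2)=11/3; μ^(3)=-3; μ^(4)=-7; μ^(5)=-11

((0, 2, 0, 0, 0); (0, 1, 1, 1, 0); (4, 0, 0, 0, 0); (0, 0, 0, 0, 2); (0, 0, 0, 1, 0))


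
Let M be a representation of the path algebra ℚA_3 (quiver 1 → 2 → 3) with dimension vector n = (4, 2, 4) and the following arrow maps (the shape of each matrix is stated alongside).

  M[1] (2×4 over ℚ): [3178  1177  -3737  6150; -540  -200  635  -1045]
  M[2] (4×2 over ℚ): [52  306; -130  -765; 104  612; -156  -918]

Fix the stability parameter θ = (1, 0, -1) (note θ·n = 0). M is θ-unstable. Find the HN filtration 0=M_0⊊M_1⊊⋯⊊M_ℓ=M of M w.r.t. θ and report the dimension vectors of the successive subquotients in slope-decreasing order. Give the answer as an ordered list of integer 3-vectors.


Barcode: M ≅ I[1,1]^2, I[1,2], I[1,3], I[3,3]^3. HN layers by μ_θ (4 steps, strictly decreasing):
  μ^(1)=1; μ^(2)=1/2; μ^(3)=0; μ^(4)=-1

((2, 0, 0); (1, 1, 0); (1, 1, 1); (0, 0, 3))


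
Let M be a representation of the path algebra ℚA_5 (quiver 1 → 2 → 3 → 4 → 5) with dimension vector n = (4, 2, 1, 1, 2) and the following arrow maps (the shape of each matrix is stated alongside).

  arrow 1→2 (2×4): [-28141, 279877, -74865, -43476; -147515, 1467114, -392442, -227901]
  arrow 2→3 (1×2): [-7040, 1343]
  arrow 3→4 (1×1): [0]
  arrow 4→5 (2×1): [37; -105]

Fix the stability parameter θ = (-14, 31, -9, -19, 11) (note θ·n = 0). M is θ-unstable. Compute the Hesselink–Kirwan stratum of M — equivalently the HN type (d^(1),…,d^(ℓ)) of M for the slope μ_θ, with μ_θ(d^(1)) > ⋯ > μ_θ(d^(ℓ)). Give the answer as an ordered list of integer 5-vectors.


Via rank(M_{q-1}∘⋯∘M_p): M ≅ I[1,1]^2, I[1,2], I[1,3], I[4,5], I[5,5].
μ_θ-semistable layers: μ^(1)=31; μ^(2)=11; μ^(3)=-14; μ^(4)=-19

((0, 1, 0, 0, 0); (0, 1, 1, 0, 2); (4, 0, 0, 0, 0); (0, 0, 0, 1, 0))
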